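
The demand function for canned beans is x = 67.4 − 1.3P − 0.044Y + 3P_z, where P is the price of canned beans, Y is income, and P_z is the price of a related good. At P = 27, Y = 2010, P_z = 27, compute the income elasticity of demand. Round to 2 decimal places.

-3.56

Substituting, x = 67.4 − 1.3(27) − 0.044(2010) + 3(27) = 67.4 − 35.1 − 88.44 + 81 = 24.86.
∂x/∂Y = −0.044, so E_I = -0.044·(2010/24.86) ≈ -3.56.
E_I < 0: inferior good.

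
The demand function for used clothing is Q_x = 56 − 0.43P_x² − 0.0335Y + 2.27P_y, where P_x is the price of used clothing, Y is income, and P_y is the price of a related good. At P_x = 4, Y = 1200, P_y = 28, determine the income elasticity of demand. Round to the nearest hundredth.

-0.55

Substituting, Q_x = 56 − 0.43(4)² − 0.0335(1200) + 2.27(28) = 56 − 6.88 − 40.2 + 63.56 = 72.48.
∂Q_x/∂Y = −0.0335, so E_I = -0.0335·(1200/72.48) ≈ -0.55.
E_I < 0: inferior good.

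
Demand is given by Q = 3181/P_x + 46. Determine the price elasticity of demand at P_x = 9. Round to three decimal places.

-0.885

At P_x = 9, Q = 399.4444.
dQ/dP_x = −3181/P_x² = −39.2716.
Point elasticity E = (dQ/dP_x)·(P_x/Q) = -39.2716 × 9/399.4444 ≈ -0.885.
|E| < 1, so demand is inelastic at this price.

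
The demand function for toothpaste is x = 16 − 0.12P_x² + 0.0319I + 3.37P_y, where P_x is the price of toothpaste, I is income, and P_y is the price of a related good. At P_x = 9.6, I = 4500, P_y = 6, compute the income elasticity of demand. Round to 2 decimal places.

Substituting, x = 16 − 0.12(9.6)² + 0.0319(4500) + 3.37(6) = 16 − 11.0592 + 143.55 + 20.22 = 168.7108.
∂x/∂I = +0.0319, so E_I = 0.0319·(4500/168.7108) ≈ 0.85.
E_I ∈ (0,1): normal good (necessity).

0.85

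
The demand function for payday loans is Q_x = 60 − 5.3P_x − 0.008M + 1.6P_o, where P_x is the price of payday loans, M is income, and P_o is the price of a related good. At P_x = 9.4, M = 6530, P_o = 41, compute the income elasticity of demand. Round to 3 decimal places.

Evaluating quantity at (P_x, M, P_o) gives Q_x = 60 − 5.3(9.4) − 0.008(6530) + 1.6(41) = 60 − 49.82 − 52.24 + 65.6 = 23.54.
∂Q_x/∂M = −0.008, so E_I = -0.008·(6530/23.54) ≈ -2.219.
E_I < 0: inferior good.

-2.219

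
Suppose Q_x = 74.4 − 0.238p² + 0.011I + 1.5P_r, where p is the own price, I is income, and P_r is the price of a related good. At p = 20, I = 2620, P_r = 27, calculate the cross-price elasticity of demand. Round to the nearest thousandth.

0.835

First evaluate Q_x: 74.4 − 0.238(20)² + 0.011(2620) + 1.5(27) = 74.4 − 95.2 + 28.82 + 40.5 = 48.52.
∂Q_x/∂P_r = +1.5, so E_xy = 1.5·(27/48.52) ≈ 0.835.
E_xy > 0: the goods are substitutes.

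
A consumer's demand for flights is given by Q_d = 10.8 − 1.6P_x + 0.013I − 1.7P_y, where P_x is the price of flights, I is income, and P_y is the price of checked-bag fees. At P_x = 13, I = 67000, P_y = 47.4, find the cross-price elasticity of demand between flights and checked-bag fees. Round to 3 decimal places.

Evaluating quantity at (P_x, I, P_y) gives Q_d = 10.8 − 1.6(13) + 0.013(67000) − 1.7(47.4) = 10.8 − 20.8 + 871 − 80.58 = 780.42.
∂Q_d/∂P_y = −1.7, so E_xy = -1.7·(47.4/780.42) ≈ -0.103.
E_xy < 0: the goods are complements.

-0.103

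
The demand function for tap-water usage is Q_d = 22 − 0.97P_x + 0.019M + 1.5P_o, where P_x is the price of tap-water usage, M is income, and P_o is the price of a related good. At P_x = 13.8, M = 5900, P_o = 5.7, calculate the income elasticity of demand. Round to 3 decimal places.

0.867

Q_d = 22 − 0.97(13.8) + 0.019(5900) + 1.5(5.7) = 22 − 13.386 + 112.1 + 8.55 = 129.264.
∂Q_d/∂M = +0.019, so E_I = 0.019·(5900/129.264) ≈ 0.867.
E_I ∈ (0,1): normal good (necessity).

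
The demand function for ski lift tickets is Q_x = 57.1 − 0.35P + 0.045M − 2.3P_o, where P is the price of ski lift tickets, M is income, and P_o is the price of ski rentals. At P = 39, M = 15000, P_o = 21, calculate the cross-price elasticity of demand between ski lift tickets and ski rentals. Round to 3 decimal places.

Evaluating quantity at (P, M, P_o) gives Q_x = 57.1 − 0.35(39) + 0.045(15000) − 2.3(21) = 57.1 − 13.65 + 675 − 48.3 = 670.15.
∂Q_x/∂P_o = −2.3, so E_xy = -2.3·(21/670.15) ≈ -0.072.
E_xy < 0: the goods are complements.

-0.072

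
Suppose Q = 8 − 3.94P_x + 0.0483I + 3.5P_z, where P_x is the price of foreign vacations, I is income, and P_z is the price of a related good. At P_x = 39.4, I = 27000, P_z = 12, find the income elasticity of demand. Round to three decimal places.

First evaluate Q: 8 − 3.94(39.4) + 0.0483(27000) + 3.5(12) = 8 − 155.236 + 1304.1 + 42 = 1198.864.
∂Q/∂I = +0.0483, so E_I = 0.0483·(27000/1198.864) ≈ 1.088.
E_I > 1: normal good (luxury).

1.088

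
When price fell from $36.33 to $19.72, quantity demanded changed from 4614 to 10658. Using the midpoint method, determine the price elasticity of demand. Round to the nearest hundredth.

-1.34

%Δq = (10658 − 4614)/[(4614 + 10658)/2] = 6044/7636 ≈ 0.7915.
%Δp = (19.72 − 36.33)/[(36.33 + 19.72)/2] = -16.61/28.025 ≈ -0.5927.
Arc elasticity E = %Δq/%Δp ≈ 0.7915/-0.5927 ≈ -1.34.
|E| > 1: demand is elastic over this range.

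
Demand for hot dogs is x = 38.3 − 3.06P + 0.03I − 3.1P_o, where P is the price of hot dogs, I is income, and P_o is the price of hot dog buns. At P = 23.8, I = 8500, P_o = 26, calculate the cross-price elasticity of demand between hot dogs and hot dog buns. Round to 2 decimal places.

First evaluate x: 38.3 − 3.06(23.8) + 0.03(8500) − 3.1(26) = 38.3 − 72.828 + 255 − 80.6 = 139.872.
∂x/∂P_o = −3.1, so E_xy = -3.1·(26/139.872) ≈ -0.58.
E_xy < 0: the goods are complements.

-0.58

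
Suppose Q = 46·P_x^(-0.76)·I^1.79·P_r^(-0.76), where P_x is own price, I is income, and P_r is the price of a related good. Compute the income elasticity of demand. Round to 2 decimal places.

1.79

For a Cobb–Douglas (constant-elasticity) form Q = A·I^α·…, the elasticity with respect to I equals the exponent α at every point.
Here the exponent on I is 1.79, so the income elasticity of demand is 1.79.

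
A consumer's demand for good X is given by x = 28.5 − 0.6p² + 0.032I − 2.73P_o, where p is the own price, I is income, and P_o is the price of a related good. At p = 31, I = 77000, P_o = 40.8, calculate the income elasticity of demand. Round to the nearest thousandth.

x = 28.5 − 0.6(31)² + 0.032(77000) − 2.73(40.8) = 28.5 − 576.6 + 2464 − 111.384 = 1804.516.
∂x/∂I = +0.032, so E_I = 0.032·(77000/1804.516) ≈ 1.365.
E_I > 1: normal good (luxury).

1.365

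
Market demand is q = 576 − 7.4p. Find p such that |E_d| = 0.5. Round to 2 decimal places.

Set −bp/(a − bp) = −0.5 ⇒ bp = 0.5(a − bp) ⇒ bp(1+0.5) = 0.5·a.
p = 0.5·576/(7.4·1.5) ≈ 25.95.

25.95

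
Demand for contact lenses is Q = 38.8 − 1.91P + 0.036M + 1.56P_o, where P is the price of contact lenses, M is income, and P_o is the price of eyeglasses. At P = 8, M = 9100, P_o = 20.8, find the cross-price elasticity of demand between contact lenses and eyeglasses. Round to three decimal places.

0.085

Evaluating quantity at (P, M, P_o) gives Q = 38.8 − 1.91(8) + 0.036(9100) + 1.56(20.8) = 38.8 − 15.28 + 327.6 + 32.448 = 383.568.
∂Q/∂P_o = +1.56, so E_xy = 1.56·(20.8/383.568) ≈ 0.085.
E_xy > 0: the goods are substitutes.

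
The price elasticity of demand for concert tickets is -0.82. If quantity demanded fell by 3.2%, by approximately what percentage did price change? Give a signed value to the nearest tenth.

3.9

%ΔQ ≈ E × %ΔP ⇒ %ΔP = %ΔQ / E = (-3.2%)/(-0.82) ≈ 3.9%.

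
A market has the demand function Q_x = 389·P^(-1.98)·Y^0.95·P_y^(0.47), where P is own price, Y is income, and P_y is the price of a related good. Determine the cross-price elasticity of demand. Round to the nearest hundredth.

0.47

For a Cobb–Douglas (constant-elasticity) form Q_x = A·P_y^α·…, the elasticity with respect to P_y equals the exponent α at every point.
Here the exponent on P_y is 0.47, so the cross-price elasticity of demand is 0.47.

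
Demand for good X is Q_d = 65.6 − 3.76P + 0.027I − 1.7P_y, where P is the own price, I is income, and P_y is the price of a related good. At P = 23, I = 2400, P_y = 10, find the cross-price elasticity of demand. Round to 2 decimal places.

-0.63

Evaluating quantity at (P, I, P_y) gives Q_d = 65.6 − 3.76(23) + 0.027(2400) − 1.7(10) = 65.6 − 86.48 + 64.8 − 17 = 26.92.
∂Q_d/∂P_y = −1.7, so E_xy = -1.7·(10/26.92) ≈ -0.63.
E_xy < 0: the goods are complements.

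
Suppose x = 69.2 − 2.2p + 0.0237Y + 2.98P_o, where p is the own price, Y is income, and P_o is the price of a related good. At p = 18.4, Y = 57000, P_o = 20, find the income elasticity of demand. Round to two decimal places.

0.94

x = 69.2 − 2.2(18.4) + 0.0237(57000) + 2.98(20) = 69.2 − 40.48 + 1350.9 + 59.6 = 1439.22.
∂x/∂Y = +0.0237, so E_I = 0.0237·(57000/1439.22) ≈ 0.94.
E_I ∈ (0,1): normal good (necessity).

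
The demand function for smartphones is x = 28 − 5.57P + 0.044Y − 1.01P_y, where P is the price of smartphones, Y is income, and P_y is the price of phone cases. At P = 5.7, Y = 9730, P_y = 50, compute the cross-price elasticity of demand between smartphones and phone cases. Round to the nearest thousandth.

At the given point, x = 28 − 5.57(5.7) + 0.044(9730) − 1.01(50) = 28 − 31.749 + 428.12 − 50.5 = 373.871.
∂x/∂P_y = −1.01, so E_xy = -1.01·(50/373.871) ≈ -0.135.
E_xy < 0: the goods are complements.

-0.135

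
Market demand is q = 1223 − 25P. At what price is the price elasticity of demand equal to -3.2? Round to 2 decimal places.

Set −bP/(a − bP) = −3.2 ⇒ bP = 3.2(a − bP) ⇒ bP(1+3.2) = 3.2·a.
P = 3.2·1223/(25·4.2) ≈ 37.27.

37.27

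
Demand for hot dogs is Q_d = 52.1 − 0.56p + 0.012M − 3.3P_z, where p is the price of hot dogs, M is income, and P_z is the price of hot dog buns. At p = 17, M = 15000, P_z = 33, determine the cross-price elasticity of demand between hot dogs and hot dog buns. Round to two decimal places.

Substituting, Q_d = 52.1 − 0.56(17) + 0.012(15000) − 3.3(33) = 52.1 − 9.52 + 180 − 108.9 = 113.68.
∂Q_d/∂P_z = −3.3, so E_xy = -3.3·(33/113.68) ≈ -0.96.
E_xy < 0: the goods are complements.

-0.96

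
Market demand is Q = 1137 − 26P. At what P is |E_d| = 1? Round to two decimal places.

For linear demand Q = a − bP, E = −bP/(a − bP). |E| = 1 ⇒ bP = a − bP ⇒ P = a/(2b).
P = 1137/(2·26) ≈ 21.87.

21.87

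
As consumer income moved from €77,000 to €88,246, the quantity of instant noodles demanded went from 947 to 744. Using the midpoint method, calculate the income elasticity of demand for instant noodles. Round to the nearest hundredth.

-1.76

%ΔQ = (744 − 947)/[(947+744)/2] = -203/845.5 ≈ -0.2401.
%ΔY = (88,246 − 77,000)/[(77,000+88,246)/2] = 11246/82623 ≈ 0.1361.
E_I = %ΔQ/%ΔY ≈ -1.76.
E_I < 0: inferior good.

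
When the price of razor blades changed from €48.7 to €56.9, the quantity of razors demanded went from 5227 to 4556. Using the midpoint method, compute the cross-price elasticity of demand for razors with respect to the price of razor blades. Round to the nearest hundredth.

-0.88

%ΔQ_x = (4556 − 5227)/[(5227+4556)/2] = -671/4891.5 ≈ -0.1372.
%ΔP_y = (56.9 − 48.7)/[(48.7+56.9)/2] ≈ 0.1553.
E_xy = -0.1372/0.1553 ≈ -0.88.
E_xy < 0, so razors and razor blades are complements.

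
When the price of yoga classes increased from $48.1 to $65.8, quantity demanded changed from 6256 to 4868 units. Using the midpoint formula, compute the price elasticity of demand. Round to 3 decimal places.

-0.803

%ΔQ = (4868 − 6256)/[(6256 + 4868)/2] = -1388/5562 ≈ -0.2496.
%ΔP = (65.8 − 48.1)/[(48.1 + 65.8)/2] = 17.7/56.95 ≈ 0.3108.
Arc elasticity E = %ΔQ/%ΔP ≈ -0.2496/0.3108 ≈ -0.803.
|E| < 1: demand is inelastic over this range.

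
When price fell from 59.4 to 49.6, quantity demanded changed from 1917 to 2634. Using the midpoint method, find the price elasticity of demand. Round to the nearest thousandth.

%Δq = (2634 − 1917)/[(1917 + 2634)/2] = 717/2275.5 ≈ 0.3151.
%ΔP = (49.6 − 59.4)/[(59.4 + 49.6)/2] = -9.8/54.5 ≈ -0.1798.
Arc elasticity E = %Δq/%ΔP ≈ 0.3151/-0.1798 ≈ -1.752.
|E| > 1: demand is elastic over this range.

-1.752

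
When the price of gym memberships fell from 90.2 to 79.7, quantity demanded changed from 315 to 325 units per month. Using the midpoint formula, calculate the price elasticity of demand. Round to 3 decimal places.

%ΔQ = (325 − 315)/[(315 + 325)/2] = 10/320 ≈ 0.0313.
%Δp = (79.7 − 90.2)/[(90.2 + 79.7)/2] = -10.5/84.95 ≈ -0.1236.
Arc elasticity E = %ΔQ/%Δp ≈ 0.0313/-0.1236 ≈ -0.253.
|E| < 1: demand is inelastic over this range.

-0.253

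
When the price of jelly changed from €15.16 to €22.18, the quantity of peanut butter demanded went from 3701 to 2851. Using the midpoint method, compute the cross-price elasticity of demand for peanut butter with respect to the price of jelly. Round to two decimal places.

%ΔQ_x = (2851 − 3701)/[(3701+2851)/2] = -850/3276 ≈ -0.2595.
%ΔP_y = (22.18 − 15.16)/[(15.16+22.18)/2] ≈ 0.3760.
E_xy = -0.2595/0.3760 ≈ -0.69.
E_xy < 0, so peanut butter and jelly are complements.

-0.69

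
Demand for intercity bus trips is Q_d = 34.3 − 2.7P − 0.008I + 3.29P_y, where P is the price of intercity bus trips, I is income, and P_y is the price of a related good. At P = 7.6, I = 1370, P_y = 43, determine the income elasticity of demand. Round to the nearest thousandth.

-0.076

First evaluate Q_d: 34.3 − 2.7(7.6) − 0.008(1370) + 3.29(43) = 34.3 − 20.52 − 10.96 + 141.47 = 144.29.
∂Q_d/∂I = −0.008, so E_I = -0.008·(1370/144.29) ≈ -0.076.
E_I < 0: inferior good.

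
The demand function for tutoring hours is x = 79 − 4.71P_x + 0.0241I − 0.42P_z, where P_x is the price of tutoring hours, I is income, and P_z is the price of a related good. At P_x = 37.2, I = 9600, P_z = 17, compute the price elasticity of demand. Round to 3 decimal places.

Evaluating quantity at (P_x, I, P_z) gives x = 79 − 4.71(37.2) + 0.0241(9600) − 0.42(17) = 79 − 175.212 + 231.36 − 7.14 = 128.008.
∂x/∂P_x = −4.71, so E_p = (−4.71)·(37.2/128.008) ≈ -1.369.
|E_p| > 1: demand is elastic.

-1.369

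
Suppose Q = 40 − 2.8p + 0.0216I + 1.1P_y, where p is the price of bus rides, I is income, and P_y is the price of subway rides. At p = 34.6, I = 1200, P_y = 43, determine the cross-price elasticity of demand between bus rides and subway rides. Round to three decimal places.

2.895

Q = 40 − 2.8(34.6) + 0.0216(1200) + 1.1(43) = 40 − 96.88 + 25.92 + 47.3 = 16.34.
∂Q/∂P_y = +1.1, so E_xy = 1.1·(43/16.34) ≈ 2.895.
E_xy > 0: the goods are substitutes.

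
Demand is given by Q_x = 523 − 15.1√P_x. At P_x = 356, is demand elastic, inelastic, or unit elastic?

At P_x = 356, Q_x = 238.0938.
dQ_x/dP_x = −15.1/(2√P_x) = −15.1/(2·18.868).
Point elasticity E = (dQ_x/dP_x)·(P_x/Q_x) = -0.4001 × 356/238.0938 ≈ -0.598.
|E| ≈ 0.598 < 1, so demand is inelastic.

inelastic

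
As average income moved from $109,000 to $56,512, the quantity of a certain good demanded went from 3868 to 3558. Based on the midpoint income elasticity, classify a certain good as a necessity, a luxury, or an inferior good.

necessity

%ΔQ = (3558 − 3868)/[(3868+3558)/2] = -310/3713 ≈ -0.0835.
%ΔI = (56,512 − 109,000)/[(109,000+56,512)/2] = -52488/82756 ≈ -0.6343.
E_I = %ΔQ/%ΔI ≈ 0.132.
E_I ∈ (0,1): normal good (necessity).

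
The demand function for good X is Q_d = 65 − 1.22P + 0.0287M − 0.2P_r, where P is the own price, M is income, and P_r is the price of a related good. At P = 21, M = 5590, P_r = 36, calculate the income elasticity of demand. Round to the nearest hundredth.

0.83

First evaluate Q_d: 65 − 1.22(21) + 0.0287(5590) − 0.2(36) = 65 − 25.62 + 160.433 − 7.2 = 192.613.
∂Q_d/∂M = +0.0287, so E_I = 0.0287·(5590/192.613) ≈ 0.83.
E_I ∈ (0,1): normal good (necessity).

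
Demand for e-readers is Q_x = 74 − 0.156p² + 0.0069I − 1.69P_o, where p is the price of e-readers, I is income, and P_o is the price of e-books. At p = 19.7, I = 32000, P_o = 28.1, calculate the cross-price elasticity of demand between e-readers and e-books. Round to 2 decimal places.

At the given point, Q_x = 74 − 0.156(19.7)² + 0.0069(32000) − 1.69(28.1) = 74 − 60.542 + 220.8 − 47.489 = 186.769.
∂Q_x/∂P_o = −1.69, so E_xy = -1.69·(28.1/186.769) ≈ -0.25.
E_xy < 0: the goods are complements.

-0.25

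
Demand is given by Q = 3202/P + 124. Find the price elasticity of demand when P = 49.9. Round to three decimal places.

-0.341

At P = 49.9, Q = 188.1683.
dQ/dP = −3202/P² = −1.2859.
Point elasticity E = (dQ/dP)·(P/Q) = -1.2859 × 49.9/188.1683 ≈ -0.341.
|E| < 1, so demand is inelastic at this price.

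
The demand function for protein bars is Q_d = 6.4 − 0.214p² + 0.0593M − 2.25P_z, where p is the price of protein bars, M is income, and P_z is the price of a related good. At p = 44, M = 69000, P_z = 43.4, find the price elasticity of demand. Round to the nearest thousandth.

First evaluate Q_d: 6.4 − 0.214(44)² + 0.0593(69000) − 2.25(43.4) = 6.4 − 414.304 + 4091.7 − 97.65 = 3586.146.
∂Q_d/∂p = −2·0.214·p = -18.832, so E_p = -18.832·(44/3586.146) ≈ -0.231.
|E_p| < 1: demand is inelastic.

-0.231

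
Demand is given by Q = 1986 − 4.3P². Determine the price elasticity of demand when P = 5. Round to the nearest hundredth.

-0.11

At P = 5, Q = 1878.5.
dQ/dP = −2·4.3·P = −43.
Point elasticity E = (dQ/dP)·(P/Q) = -43 × 5/1878.5 ≈ -0.11.
|E| < 1, so demand is inelastic at this price.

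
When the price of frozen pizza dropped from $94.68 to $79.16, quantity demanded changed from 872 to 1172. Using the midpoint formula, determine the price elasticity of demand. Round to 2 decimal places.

-1.64

%Δq = (1172 − 872)/[(872 + 1172)/2] = 300/1022 ≈ 0.2935.
%Δp = (79.16 − 94.68)/[(94.68 + 79.16)/2] = -15.52/86.92 ≈ -0.1786.
Arc elasticity E = %Δq/%Δp ≈ 0.2935/-0.1786 ≈ -1.64.
|E| > 1: demand is elastic over this range.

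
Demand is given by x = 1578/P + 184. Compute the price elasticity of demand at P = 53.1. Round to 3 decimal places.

At P = 53.1, x = 213.7175.
dx/dP = −1578/P² = −0.5597.
Point elasticity E = (dx/dP)·(P/x) = -0.5597 × 53.1/213.7175 ≈ -0.139.
|E| < 1, so demand is inelastic at this price.

-0.139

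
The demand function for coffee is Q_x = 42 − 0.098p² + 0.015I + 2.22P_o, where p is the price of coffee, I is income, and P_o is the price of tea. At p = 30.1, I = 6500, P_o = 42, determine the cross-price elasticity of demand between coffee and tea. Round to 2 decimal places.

0.65

Q_x = 42 − 0.098(30.1)² + 0.015(6500) + 2.22(42) = 42 − 88.789 + 97.5 + 93.24 = 143.951.
∂Q_x/∂P_o = +2.22, so E_xy = 2.22·(42/143.951) ≈ 0.65.
E_xy > 0: the goods are substitutes.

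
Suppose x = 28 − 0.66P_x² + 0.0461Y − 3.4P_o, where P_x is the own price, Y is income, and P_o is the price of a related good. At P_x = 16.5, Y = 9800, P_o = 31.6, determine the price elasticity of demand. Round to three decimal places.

Substituting, x = 28 − 0.66(16.5)² + 0.0461(9800) − 3.4(31.6) = 28 − 179.685 + 451.78 − 107.44 = 192.655.
∂x/∂P_x = −2·0.66·P_x = -21.78, so E_p = -21.78·(16.5/192.655) ≈ -1.865.
|E_p| > 1: demand is elastic.

-1.865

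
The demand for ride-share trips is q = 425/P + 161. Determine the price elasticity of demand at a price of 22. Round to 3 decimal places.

At P = 22, q = 180.3182.
dq/dP = −425/P² = −0.8781.
Point elasticity E = (dq/dP)·(P/q) = -0.8781 × 22/180.3182 ≈ -0.107.
|E| < 1, so demand is inelastic at this price.

-0.107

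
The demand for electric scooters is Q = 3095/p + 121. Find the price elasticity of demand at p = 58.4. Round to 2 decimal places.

At p = 58.4, Q = 173.9966.
dQ/dp = −3095/p² = −0.9075.
Point elasticity E = (dQ/dp)·(p/Q) = -0.9075 × 58.4/173.9966 ≈ -0.30.
|E| < 1, so demand is inelastic at this price.

-0.30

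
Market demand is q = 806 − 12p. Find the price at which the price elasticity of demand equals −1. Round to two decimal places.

33.58

For linear demand q = a − bp, E = −bp/(a − bp). |E| = 1 ⇒ bp = a − bp ⇒ p = a/(2b).
p = 806/(2·12) ≈ 33.58.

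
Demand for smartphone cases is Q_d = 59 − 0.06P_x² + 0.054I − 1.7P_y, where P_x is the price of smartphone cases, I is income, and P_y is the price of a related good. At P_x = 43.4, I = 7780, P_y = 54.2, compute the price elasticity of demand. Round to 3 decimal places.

-0.825

Substituting, Q_d = 59 − 0.06(43.4)² + 0.054(7780) − 1.7(54.2) = 59 − 113.0136 + 420.12 − 92.14 = 273.9664.
∂Q_d/∂P_x = −2·0.06·P_x = -5.208, so E_p = -5.208·(43.4/273.9664) ≈ -0.825.
|E_p| < 1: demand is inelastic.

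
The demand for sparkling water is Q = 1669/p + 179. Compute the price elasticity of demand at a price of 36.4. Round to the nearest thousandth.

-0.204

At p = 36.4, Q = 224.8516.
dQ/dp = −1669/p² = −1.2597.
Point elasticity E = (dQ/dp)·(p/Q) = -1.2597 × 36.4/224.8516 ≈ -0.204.
|E| < 1, so demand is inelastic at this price.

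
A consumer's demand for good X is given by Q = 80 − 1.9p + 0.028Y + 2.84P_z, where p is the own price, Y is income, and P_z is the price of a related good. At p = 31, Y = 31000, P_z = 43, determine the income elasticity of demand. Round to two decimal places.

0.86

Substituting, Q = 80 − 1.9(31) + 0.028(31000) + 2.84(43) = 80 − 58.9 + 868 + 122.12 = 1011.22.
∂Q/∂Y = +0.028, so E_I = 0.028·(31000/1011.22) ≈ 0.86.
E_I ∈ (0,1): normal good (necessity).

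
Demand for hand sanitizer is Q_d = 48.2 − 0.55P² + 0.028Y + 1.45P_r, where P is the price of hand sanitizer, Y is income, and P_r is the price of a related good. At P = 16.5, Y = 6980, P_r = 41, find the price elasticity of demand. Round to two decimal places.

-1.95

Substituting, Q_d = 48.2 − 0.55(16.5)² + 0.028(6980) + 1.45(41) = 48.2 − 149.7375 + 195.44 + 59.45 = 153.3525.
∂Q_d/∂P = −2·0.55·P = -18.15, so E_p = -18.15·(16.5/153.3525) ≈ -1.95.
|E_p| > 1: demand is elastic.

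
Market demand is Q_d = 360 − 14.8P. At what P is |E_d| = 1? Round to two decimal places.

12.16

For linear demand Q_d = a − bP, E = −bP/(a − bP). |E| = 1 ⇒ bP = a − bP ⇒ P = a/(2b).
P = 360/(2·14.8) ≈ 12.16.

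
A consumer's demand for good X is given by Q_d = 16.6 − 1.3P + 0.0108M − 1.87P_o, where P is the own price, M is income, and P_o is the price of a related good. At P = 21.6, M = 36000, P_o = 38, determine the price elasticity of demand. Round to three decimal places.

-0.092

At the given point, Q_d = 16.6 − 1.3(21.6) + 0.0108(36000) − 1.87(38) = 16.6 − 28.08 + 388.8 − 71.06 = 306.26.
∂Q_d/∂P = −1.3, so E_p = (−1.3)·(21.6/306.26) ≈ -0.092.
|E_p| < 1: demand is inelastic.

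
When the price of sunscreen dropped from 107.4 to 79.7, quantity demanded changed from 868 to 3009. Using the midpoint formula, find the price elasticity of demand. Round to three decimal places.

%ΔQ = (3009 − 868)/[(868 + 3009)/2] = 2141/1938.5 ≈ 1.1045.
%Δp = (79.7 − 107.4)/[(107.4 + 79.7)/2] = -27.7/93.55 ≈ -0.2961.
Arc elasticity E = %ΔQ/%Δp ≈ 1.1045/-0.2961 ≈ -3.730.
|E| > 1: demand is elastic over this range.

-3.730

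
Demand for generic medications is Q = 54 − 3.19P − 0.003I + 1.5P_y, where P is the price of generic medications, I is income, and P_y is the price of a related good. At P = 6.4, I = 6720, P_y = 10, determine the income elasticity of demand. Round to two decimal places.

-0.71

Substituting, Q = 54 − 3.19(6.4) − 0.003(6720) + 1.5(10) = 54 − 20.416 − 20.16 + 15 = 28.424.
∂Q/∂I = −0.003, so E_I = -0.003·(6720/28.424) ≈ -0.71.
E_I < 0: inferior good.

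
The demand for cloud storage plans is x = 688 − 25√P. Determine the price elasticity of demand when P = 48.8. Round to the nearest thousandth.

At P = 48.8, x = 513.3575.
dx/dP = −25/(2√P) = −25/(2·6.9857).
Point elasticity E = (dx/dP)·(P/x) = -1.7894 × 48.8/513.3575 ≈ -0.170.
|E| < 1, so demand is inelastic at this price.

-0.170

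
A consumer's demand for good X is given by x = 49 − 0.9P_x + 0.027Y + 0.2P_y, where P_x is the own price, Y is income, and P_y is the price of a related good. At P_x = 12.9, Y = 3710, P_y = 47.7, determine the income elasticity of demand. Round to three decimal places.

0.681

First evaluate x: 49 − 0.9(12.9) + 0.027(3710) + 0.2(47.7) = 49 − 11.61 + 100.17 + 9.54 = 147.1.
∂x/∂Y = +0.027, so E_I = 0.027·(3710/147.1) ≈ 0.681.
E_I ∈ (0,1): normal good (necessity).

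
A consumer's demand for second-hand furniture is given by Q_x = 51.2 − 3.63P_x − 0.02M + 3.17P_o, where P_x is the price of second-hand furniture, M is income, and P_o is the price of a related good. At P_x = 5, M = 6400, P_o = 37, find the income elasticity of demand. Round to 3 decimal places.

-5.730

First evaluate Q_x: 51.2 − 3.63(5) − 0.02(6400) + 3.17(37) = 51.2 − 18.15 − 128 + 117.29 = 22.34.
∂Q_x/∂M = −0.02, so E_I = -0.02·(6400/22.34) ≈ -5.730.
E_I < 0: inferior good.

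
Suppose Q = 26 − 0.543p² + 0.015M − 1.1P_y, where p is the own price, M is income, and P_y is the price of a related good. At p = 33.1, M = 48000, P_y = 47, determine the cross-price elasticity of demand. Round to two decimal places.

-0.52

Q = 26 − 0.543(33.1)² + 0.015(48000) − 1.1(47) = 26 − 594.9162 + 720 − 51.7 = 99.3838.
∂Q/∂P_y = −1.1, so E_xy = -1.1·(47/99.3838) ≈ -0.52.
E_xy < 0: the goods are complements.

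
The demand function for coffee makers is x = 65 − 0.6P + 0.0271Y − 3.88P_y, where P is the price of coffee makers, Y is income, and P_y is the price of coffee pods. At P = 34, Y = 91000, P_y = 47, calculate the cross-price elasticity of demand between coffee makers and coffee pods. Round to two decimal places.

Evaluating quantity at (P, Y, P_y) gives x = 65 − 0.6(34) + 0.0271(91000) − 3.88(47) = 65 − 20.4 + 2466.1 − 182.36 = 2328.34.
∂x/∂P_y = −3.88, so E_xy = -3.88·(47/2328.34) ≈ -0.08.
E_xy < 0: the goods are complements.

-0.08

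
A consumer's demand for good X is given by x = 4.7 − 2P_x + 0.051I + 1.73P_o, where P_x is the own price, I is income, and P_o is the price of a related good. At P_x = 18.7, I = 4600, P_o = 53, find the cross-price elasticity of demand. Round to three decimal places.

At the given point, x = 4.7 − 2(18.7) + 0.051(4600) + 1.73(53) = 4.7 − 37.4 + 234.6 + 91.69 = 293.59.
∂x/∂P_o = +1.73, so E_xy = 1.73·(53/293.59) ≈ 0.312.
E_xy > 0: the goods are substitutes.

0.312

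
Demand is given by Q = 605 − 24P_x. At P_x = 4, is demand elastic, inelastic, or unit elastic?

At P_x = 4, Q = 509.
dQ/dP_x = −24.
Point elasticity E = (dQ/dP_x)·(P_x/Q) = -24 × 4/509 ≈ -0.189.
|E| ≈ 0.189 < 1, so demand is inelastic.

inelastic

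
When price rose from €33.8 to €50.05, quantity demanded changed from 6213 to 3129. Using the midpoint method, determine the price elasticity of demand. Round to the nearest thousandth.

%ΔQ = (3129 − 6213)/[(6213 + 3129)/2] = -3084/4671 ≈ -0.6602.
%ΔP = (50.05 − 33.8)/[(33.8 + 50.05)/2] = 16.25/41.925 ≈ 0.3876.
Arc elasticity E = %ΔQ/%ΔP ≈ -0.6602/0.3876 ≈ -1.703.
|E| > 1: demand is elastic over this range.

-1.703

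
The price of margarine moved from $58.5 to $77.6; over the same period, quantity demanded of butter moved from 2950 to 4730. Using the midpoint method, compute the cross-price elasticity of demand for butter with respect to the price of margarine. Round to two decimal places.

1.65

%ΔQ_x = (4730 − 2950)/[(2950+4730)/2] = 1780/3840 ≈ 0.4635.
%ΔP_y = (77.6 − 58.5)/[(58.5+77.6)/2] ≈ 0.2807.
E_xy = 0.4635/0.2807 ≈ 1.65.
E_xy > 0, so butter and margarine are substitutes.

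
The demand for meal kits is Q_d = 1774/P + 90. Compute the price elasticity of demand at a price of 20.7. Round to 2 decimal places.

-0.49

At P = 20.7, Q_d = 175.7005.
dQ_d/dP = −1774/P² = −4.1401.
Point elasticity E = (dQ_d/dP)·(P/Q_d) = -4.1401 × 20.7/175.7005 ≈ -0.49.
|E| < 1, so demand is inelastic at this price.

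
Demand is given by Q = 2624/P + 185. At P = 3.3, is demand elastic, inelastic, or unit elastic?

At P = 3.3, Q = 980.1515.
dQ/dP = −2624/P² = −240.955.
Point elasticity E = (dQ/dP)·(P/Q) = -240.955 × 3.3/980.1515 ≈ -0.811.
|E| ≈ 0.811 < 1, so demand is inelastic.

inelastic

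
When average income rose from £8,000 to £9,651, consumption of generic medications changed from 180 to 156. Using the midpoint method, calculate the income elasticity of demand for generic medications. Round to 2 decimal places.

%ΔQ = (156 − 180)/[(180+156)/2] = -24/168 ≈ -0.1429.
%ΔI = (9,651 − 8,000)/[(8,000+9,651)/2] = 1651/8825.5 ≈ 0.1871.
E_I = %ΔQ/%ΔI ≈ -0.76.
E_I < 0: inferior good.

-0.76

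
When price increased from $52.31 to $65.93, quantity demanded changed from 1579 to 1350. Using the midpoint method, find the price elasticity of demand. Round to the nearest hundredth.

%Δq = (1350 − 1579)/[(1579 + 1350)/2] = -229/1464.5 ≈ -0.1564.
%ΔP = (65.93 − 52.31)/[(52.31 + 65.93)/2] = 13.62/59.12 ≈ 0.2304.
Arc elasticity E = %Δq/%ΔP ≈ -0.1564/0.2304 ≈ -0.68.
|E| < 1: demand is inelastic over this range.

-0.68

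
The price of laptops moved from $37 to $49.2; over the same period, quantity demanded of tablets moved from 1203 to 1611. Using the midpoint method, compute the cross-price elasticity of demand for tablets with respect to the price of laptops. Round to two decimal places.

1.02

%ΔQ_x = (1611 − 1203)/[(1203+1611)/2] = 408/1407 ≈ 0.2900.
%ΔP_y = (49.2 − 37)/[(37+49.2)/2] ≈ 0.2831.
E_xy = 0.2900/0.2831 ≈ 1.02.
E_xy > 0, so tablets and laptops are substitutes.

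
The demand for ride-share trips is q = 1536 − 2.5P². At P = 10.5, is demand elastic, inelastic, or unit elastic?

inelastic

At P = 10.5, q = 1260.375.
dq/dP = −2·2.5·P = −52.5.
Point elasticity E = (dq/dP)·(P/q) = -52.5 × 10.5/1260.375 ≈ -0.437.
|E| ≈ 0.437 < 1, so demand is inelastic.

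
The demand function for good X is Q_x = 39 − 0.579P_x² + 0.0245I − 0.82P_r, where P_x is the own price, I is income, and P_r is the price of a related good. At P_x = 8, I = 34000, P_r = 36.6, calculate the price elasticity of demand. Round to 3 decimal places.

-0.092

Evaluating quantity at (P_x, I, P_r) gives Q_x = 39 − 0.579(8)² + 0.0245(34000) − 0.82(36.6) = 39 − 37.056 + 833 − 30.012 = 804.932.
∂Q_x/∂P_x = −2·0.579·P_x = -9.264, so E_p = -9.264·(8/804.932) ≈ -0.092.
|E_p| < 1: demand is inelastic.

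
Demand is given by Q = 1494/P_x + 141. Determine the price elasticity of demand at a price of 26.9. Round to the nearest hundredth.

-0.28

At P_x = 26.9, Q = 196.539.
dQ/dP_x = −1494/P_x² = −2.0646.
Point elasticity E = (dQ/dP_x)·(P_x/Q) = -2.0646 × 26.9/196.539 ≈ -0.28.
|E| < 1, so demand is inelastic at this price.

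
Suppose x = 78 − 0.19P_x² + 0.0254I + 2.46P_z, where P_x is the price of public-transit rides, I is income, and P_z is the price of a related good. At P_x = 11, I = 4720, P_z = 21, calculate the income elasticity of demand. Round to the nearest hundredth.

0.53

Evaluating quantity at (P_x, I, P_z) gives x = 78 − 0.19(11)² + 0.0254(4720) + 2.46(21) = 78 − 22.99 + 119.888 + 51.66 = 226.558.
∂x/∂I = +0.0254, so E_I = 0.0254·(4720/226.558) ≈ 0.53.
E_I ∈ (0,1): normal good (necessity).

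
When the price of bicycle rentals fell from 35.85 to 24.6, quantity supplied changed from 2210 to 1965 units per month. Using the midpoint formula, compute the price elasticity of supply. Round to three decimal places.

0.315

%Δq = (1965 − 2210)/[(2210 + 1965)/2] = -245/2087.5 ≈ -0.1174.
%ΔP = (24.6 − 35.85)/[(35.85 + 24.6)/2] = -11.25/30.225 ≈ -0.3722.
Arc elasticity E = %Δq/%ΔP ≈ -0.1174/-0.3722 ≈ 0.315.
|E| < 1: supply is inelastic over this range.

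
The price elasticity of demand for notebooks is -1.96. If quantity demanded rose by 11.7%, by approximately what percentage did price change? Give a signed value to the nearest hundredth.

%ΔQ ≈ E × %ΔP ⇒ %ΔP = %ΔQ / E = (11.7%)/(-1.96) ≈ -5.97%.

-5.97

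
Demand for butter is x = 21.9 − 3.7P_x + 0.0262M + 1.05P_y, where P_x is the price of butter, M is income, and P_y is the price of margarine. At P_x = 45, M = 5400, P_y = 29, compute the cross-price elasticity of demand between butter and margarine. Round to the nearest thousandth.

Evaluating quantity at (P_x, M, P_y) gives x = 21.9 − 3.7(45) + 0.0262(5400) + 1.05(29) = 21.9 − 166.5 + 141.48 + 30.45 = 27.33.
∂x/∂P_y = +1.05, so E_xy = 1.05·(29/27.33) ≈ 1.114.
E_xy > 0: the goods are substitutes.

1.114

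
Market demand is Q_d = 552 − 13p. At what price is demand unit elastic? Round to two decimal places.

21.23

For linear demand Q_d = a − bp, E = −bp/(a − bp). |E| = 1 ⇒ bp = a − bp ⇒ p = a/(2b).
p = 552/(2·13) ≈ 21.23.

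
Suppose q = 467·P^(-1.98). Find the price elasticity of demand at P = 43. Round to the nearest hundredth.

For a Cobb–Douglas (constant-elasticity) form q = A·P^α·…, the elasticity with respect to P equals the exponent α at every point.
Here the exponent on P is -1.98, so the price elasticity of demand is -1.98.

-1.98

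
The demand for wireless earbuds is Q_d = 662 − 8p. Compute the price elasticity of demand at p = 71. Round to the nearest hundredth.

-6.04

At p = 71, Q_d = 94.
dQ_d/dp = −8.
Point elasticity E = (dQ_d/dp)·(p/Q_d) = -8 × 71/94 ≈ -6.04.
|E| > 1, so demand is elastic at this price.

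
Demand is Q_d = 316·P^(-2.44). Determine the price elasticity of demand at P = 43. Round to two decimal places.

-2.44

For a Cobb–Douglas (constant-elasticity) form Q_d = A·P^α·…, the elasticity with respect to P equals the exponent α at every point.
Here the exponent on P is -2.44, so the price elasticity of demand is -2.44.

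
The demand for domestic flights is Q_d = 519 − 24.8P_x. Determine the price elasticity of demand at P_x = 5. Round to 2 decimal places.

-0.31

At P_x = 5, Q_d = 395.
dQ_d/dP_x = −24.8.
Point elasticity E = (dQ_d/dP_x)·(P_x/Q_d) = -24.8 × 5/395 ≈ -0.31.
|E| < 1, so demand is inelastic at this price.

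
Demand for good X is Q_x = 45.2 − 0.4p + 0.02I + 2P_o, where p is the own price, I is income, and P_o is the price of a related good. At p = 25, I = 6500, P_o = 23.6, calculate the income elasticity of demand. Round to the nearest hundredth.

At the given point, Q_x = 45.2 − 0.4(25) + 0.02(6500) + 2(23.6) = 45.2 − 10 + 130 + 47.2 = 212.4.
∂Q_x/∂I = +0.02, so E_I = 0.02·(6500/212.4) ≈ 0.61.
E_I ∈ (0,1): normal good (necessity).

0.61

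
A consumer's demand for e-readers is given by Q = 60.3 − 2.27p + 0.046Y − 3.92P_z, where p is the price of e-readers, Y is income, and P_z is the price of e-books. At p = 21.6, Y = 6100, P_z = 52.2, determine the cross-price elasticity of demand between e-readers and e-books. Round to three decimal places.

At the given point, Q = 60.3 − 2.27(21.6) + 0.046(6100) − 3.92(52.2) = 60.3 − 49.032 + 280.6 − 204.624 = 87.244.
∂Q/∂P_z = −3.92, so E_xy = -3.92·(52.2/87.244) ≈ -2.345.
E_xy < 0: the goods are complements.

-2.345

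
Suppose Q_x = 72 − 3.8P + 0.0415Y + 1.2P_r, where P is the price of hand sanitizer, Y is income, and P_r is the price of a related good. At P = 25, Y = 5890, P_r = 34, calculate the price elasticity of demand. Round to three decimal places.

-0.362

Q_x = 72 − 3.8(25) + 0.0415(5890) + 1.2(34) = 72 − 95 + 244.435 + 40.8 = 262.235.
∂Q_x/∂P = −3.8, so E_p = (−3.8)·(25/262.235) ≈ -0.362.
|E_p| < 1: demand is inelastic.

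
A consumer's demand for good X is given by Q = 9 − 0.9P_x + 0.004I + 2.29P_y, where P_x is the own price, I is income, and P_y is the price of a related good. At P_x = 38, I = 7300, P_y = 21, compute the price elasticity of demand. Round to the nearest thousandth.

Q = 9 − 0.9(38) + 0.004(7300) + 2.29(21) = 9 − 34.2 + 29.2 + 48.09 = 52.09.
∂Q/∂P_x = −0.9, so E_p = (−0.9)·(38/52.09) ≈ -0.657.
|E_p| < 1: demand is inelastic.

-0.657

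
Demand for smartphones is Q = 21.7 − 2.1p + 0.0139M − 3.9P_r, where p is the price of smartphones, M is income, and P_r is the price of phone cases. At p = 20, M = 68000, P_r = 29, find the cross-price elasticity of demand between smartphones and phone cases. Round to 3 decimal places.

-0.139

First evaluate Q: 21.7 − 2.1(20) + 0.0139(68000) − 3.9(29) = 21.7 − 42 + 945.2 − 113.1 = 811.8.
∂Q/∂P_r = −3.9, so E_xy = -3.9·(29/811.8) ≈ -0.139.
E_xy < 0: the goods are complements.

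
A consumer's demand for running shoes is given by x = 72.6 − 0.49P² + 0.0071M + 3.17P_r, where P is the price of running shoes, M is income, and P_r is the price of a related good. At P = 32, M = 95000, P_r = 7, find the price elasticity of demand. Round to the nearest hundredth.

First evaluate x: 72.6 − 0.49(32)² + 0.0071(95000) + 3.17(7) = 72.6 − 501.76 + 674.5 + 22.19 = 267.53.
∂x/∂P = −2·0.49·P = -31.36, so E_p = -31.36·(32/267.53) ≈ -3.75.
|E_p| > 1: demand is elastic.

-3.75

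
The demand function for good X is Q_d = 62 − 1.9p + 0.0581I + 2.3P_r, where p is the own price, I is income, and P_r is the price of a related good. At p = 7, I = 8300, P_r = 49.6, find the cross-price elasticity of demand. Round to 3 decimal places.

At the given point, Q_d = 62 − 1.9(7) + 0.0581(8300) + 2.3(49.6) = 62 − 13.3 + 482.23 + 114.08 = 645.01.
∂Q_d/∂P_r = +2.3, so E_xy = 2.3·(49.6/645.01) ≈ 0.177.
E_xy > 0: the goods are substitutes.

0.177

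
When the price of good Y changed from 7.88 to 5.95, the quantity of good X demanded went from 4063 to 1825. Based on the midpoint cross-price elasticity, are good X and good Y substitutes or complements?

substitutes

%ΔQ_x = (1825 − 4063)/[(4063+1825)/2] = -2238/2944 ≈ -0.7602.
%ΔP_y = (5.95 − 7.88)/[(7.88+5.95)/2] ≈ -0.2791.
E_xy = -0.7602/-0.2791 ≈ 2.724.
E_xy > 0, so the goods are substitutes.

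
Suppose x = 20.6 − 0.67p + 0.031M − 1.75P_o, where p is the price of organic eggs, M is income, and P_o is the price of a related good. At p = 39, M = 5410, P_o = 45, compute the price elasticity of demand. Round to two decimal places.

-0.31

x = 20.6 − 0.67(39) + 0.031(5410) − 1.75(45) = 20.6 − 26.13 + 167.71 − 78.75 = 83.43.
∂x/∂p = −0.67, so E_p = (−0.67)·(39/83.43) ≈ -0.31.
|E_p| < 1: demand is inelastic.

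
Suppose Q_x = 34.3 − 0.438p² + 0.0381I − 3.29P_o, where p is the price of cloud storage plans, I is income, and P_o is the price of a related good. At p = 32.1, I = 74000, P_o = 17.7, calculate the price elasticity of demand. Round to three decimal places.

-0.385

Q_x = 34.3 − 0.438(32.1)² + 0.0381(74000) − 3.29(17.7) = 34.3 − 451.3196 + 2819.4 − 58.233 = 2344.1474.
∂Q_x/∂p = −2·0.438·p = -28.1196, so E_p = -28.1196·(32.1/2344.1474) ≈ -0.385.
|E_p| < 1: demand is inelastic.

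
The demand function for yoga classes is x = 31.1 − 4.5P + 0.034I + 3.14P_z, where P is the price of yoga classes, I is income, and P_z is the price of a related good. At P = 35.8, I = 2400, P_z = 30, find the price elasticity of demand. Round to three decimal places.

At the given point, x = 31.1 − 4.5(35.8) + 0.034(2400) + 3.14(30) = 31.1 − 161.1 + 81.6 + 94.2 = 45.8.
∂x/∂P = −4.5, so E_p = (−4.5)·(35.8/45.8) ≈ -3.517.
|E_p| > 1: demand is elastic.

-3.517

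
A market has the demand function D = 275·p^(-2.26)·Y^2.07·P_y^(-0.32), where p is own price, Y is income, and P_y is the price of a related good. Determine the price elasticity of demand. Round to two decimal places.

For a Cobb–Douglas (constant-elasticity) form D = A·p^α·…, the elasticity with respect to p equals the exponent α at every point.
Here the exponent on p is -2.26, so the price elasticity of demand is -2.26.

-2.26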